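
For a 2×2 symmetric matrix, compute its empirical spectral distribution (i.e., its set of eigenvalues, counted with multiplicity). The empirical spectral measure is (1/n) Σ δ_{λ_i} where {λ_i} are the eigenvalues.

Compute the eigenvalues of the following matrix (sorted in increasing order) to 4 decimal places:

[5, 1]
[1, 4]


Since M is real symmetric, both eigenvalues are real; they are the roots of det(λI − M) = λ² − (tr M) λ + det M.
tr M = 5 + 4 = 9.
det M = 5·4 − 1² = 20 − 1 = 19.
Characteristic polynomial: λ² − 9λ + 19 = 0.
Discriminant Δ = (tr M)² − 4·det M = 81 − 76 = 5; √Δ = 2.236068.
λ = (tr M ± √Δ)/2 = (9 ± 2.236068)/2, giving (tr M − √Δ)/2 = 3.3820 and (tr M + √Δ)/2 = 5.6180.

Eigenvalues sorted in increasing order: [3.3820, 5.6180].


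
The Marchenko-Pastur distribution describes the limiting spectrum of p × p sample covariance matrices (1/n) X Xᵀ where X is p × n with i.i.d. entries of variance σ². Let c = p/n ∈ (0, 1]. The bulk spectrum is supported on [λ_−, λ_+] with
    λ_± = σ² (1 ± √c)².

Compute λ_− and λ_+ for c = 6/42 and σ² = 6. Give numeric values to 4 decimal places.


c = 6/42 = 0.142857; √c = 0.377964.
λ_− = σ² (1 − √c)² = 6 · (1 − 0.377964)² = 6 · (0.622036)² = 2.321569.
λ_+ = σ² (1 + √c)² = 6 · (1 + 0.377964)² = 6 · (1.377964)² = 11.392717.

Rounded to 4 decimal places: λ_− ≈ 2.3216, λ_+ ≈ 11.3927.


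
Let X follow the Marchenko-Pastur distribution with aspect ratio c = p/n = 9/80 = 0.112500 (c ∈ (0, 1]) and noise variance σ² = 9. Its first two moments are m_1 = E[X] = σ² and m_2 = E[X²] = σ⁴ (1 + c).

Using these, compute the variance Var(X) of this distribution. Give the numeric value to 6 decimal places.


m_1 = E[X] = σ² = 9, so m_1² = 81.
m_2 = E[X²] = σ⁴ (1 + c) = 81 · (1 + 0.112500) = 81 · 1.112500 = 90.112500.
(Note m_2 − m_1² simplifies to c · σ⁴ = 0.112500 · 81.)

Var(X) = m_2 − m_1² = 90.112500 − 81 = 9.112500.


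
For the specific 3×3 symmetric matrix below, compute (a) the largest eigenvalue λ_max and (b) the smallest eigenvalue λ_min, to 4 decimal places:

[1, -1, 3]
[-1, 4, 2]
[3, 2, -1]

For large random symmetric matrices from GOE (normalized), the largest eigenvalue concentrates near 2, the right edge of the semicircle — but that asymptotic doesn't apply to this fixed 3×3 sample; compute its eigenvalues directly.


Since M is real symmetric, all three eigenvalues are real; they are the roots of det(λI − M) = λ³ − (tr M) λ² + s λ − det M, where s is the sum of the principal 2×2 minors.
tr M = 1 + 4 + (-1) = 4.
s = (1·4 − (-1)²) + (1·(-1) − 3²) + (4·(-1) − 2²) = 3 + (-10) + (-8) = -15.
det M (expand along row 1) = 1·(-8) − (-1)·(-5) + 3·(-14) = -55.
Characteristic polynomial: λ³ − 4λ² − 15λ + 55 = 0.
Substitute λ = y + (tr M)/3 = y + 1.333333 to remove the quadratic term: y³ + p·y + q = 0 with p = s − (tr M)²/3 = -20.333333 and q = −2(tr M)³/27 + (tr M)·s/3 − det M = 30.259259.
Three real roots ⇒ use the trigonometric (Viète) form: r = 2√(−p/3) = 5.206833, φ = arccos(3q/(p·r)) = arccos(-0.857427) = 2.601046 rad.
y_k = r·cos(φ/3 − 2πk/3) for k = 0, 1, 2 gives y = 3.369368, 1.753172, -5.122540.
λ_k = y_k + 1.333333 gives λ = 4.7027, 3.0865, -3.7892 (check: the sum is 4.0000 = tr M).

Hence λ_max = 4.7027 and λ_min = -3.7892.


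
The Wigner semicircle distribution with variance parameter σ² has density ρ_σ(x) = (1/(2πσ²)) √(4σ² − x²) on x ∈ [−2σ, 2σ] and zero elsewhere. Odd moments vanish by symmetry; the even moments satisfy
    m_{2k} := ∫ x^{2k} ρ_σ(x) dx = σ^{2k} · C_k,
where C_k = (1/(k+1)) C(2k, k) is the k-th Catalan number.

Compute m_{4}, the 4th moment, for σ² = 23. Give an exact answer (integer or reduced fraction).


By the scaled semicircle moment identity, m_{2k} = σ^{2k} · C_k with k = 2.
C_2 = (1/(k+1)) · C(2k, k) = (1/3) · C(4, 2) = (1/3) · 6 = 2.
σ^{2k} = (σ²)^k = (23)^2 = 529.

Therefore m_{4} = σ^{4} · C_2 = 529 · 2 = 1058.


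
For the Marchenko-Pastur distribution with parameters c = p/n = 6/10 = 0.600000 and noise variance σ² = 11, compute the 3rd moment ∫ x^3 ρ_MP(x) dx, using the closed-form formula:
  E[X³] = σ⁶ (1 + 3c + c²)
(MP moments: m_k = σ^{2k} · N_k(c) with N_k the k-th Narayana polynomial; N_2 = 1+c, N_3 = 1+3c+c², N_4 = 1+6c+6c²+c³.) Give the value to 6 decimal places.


E[X³] = σ⁶ (1 + 3c + c²) (third MP moment). With σ² = 11 (so σ⁶ = 1331) and c = 6/10 = 0.600000: E[X³] = 1331 · (1 + 3·0.600000 + (0.600000)²) = 1331 · 3.160000.

So E[X^3] = 4205.960000.


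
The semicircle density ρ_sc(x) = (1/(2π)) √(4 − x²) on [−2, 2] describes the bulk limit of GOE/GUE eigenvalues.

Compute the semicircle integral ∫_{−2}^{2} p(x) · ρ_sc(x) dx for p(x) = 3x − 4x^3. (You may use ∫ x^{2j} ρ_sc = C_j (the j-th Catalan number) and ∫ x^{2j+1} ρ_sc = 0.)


Write p(x) = Σ a_i x^i, split into monomials and integrate each against ρ_sc separately.
Using ∫ x^{2j} ρ_sc = C_j = (1/(j+1)) C(2j, j) (Catalan numbers) and ∫ x^{2j+1} ρ_sc = 0 (odd monomials vanish by symmetry):
  i = 1 (odd): ∫ x^1 ρ_sc = 0 (vanishes)
  i = 3 (odd): ∫ x^3 ρ_sc = 0 (vanishes)

Summing the contributions: ∫_{−2}^{2} p(x) ρ_sc(x) dx = 0.


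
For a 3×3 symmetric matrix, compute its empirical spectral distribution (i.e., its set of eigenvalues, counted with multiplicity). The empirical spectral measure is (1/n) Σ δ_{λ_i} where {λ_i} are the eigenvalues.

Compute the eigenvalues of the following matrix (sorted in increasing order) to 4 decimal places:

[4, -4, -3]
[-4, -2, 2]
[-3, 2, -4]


Since M is real symmetric, all three eigenvalues are real; they are the roots of det(λI − M) = λ³ − (tr M) λ² + s λ − det M, where s is the sum of the principal 2×2 minors.
tr M = 4 + (-2) + (-4) = -2.
s = (4·(-2) − (-4)²) + (4·(-4) − (-3)²) + ((-2)·(-4) − 2²) = -24 + (-25) + 4 = -45.
det M (expand along row 1) = 4·4 − (-4)·22 + (-3)·(-14) = 146.
Characteristic polynomial: λ³ + 2λ² − 45λ − 146 = 0.
Substitute λ = y + (tr M)/3 = y − 0.666667 to remove the quadratic term: y³ + p·y + q = 0 with p = s − (tr M)²/3 = -46.333333 and q = −2(tr M)³/27 + (tr M)·s/3 − det M = -115.407407.
Three real roots ⇒ use the trigonometric (Viète) form: r = 2√(−p/3) = 7.859884, φ = arccos(3q/(p·r)) = arccos(0.950704) = 0.315299 rad.
y_k = r·cos(φ/3 − 2πk/3) for k = 0, 1, 2 gives y = 7.816514, -3.194176, -4.622338.
λ_k = y_k − 0.666667 gives λ = 7.1498, -3.8608, -5.2890 (check: the sum is -2.0000 = tr M).

Eigenvalues sorted in increasing order: [-5.2890, -3.8608, 7.1498].


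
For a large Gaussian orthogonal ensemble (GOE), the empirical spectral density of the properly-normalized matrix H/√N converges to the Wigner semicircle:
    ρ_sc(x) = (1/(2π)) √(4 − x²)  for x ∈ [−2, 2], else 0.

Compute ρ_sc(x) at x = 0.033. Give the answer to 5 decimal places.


ρ_sc(x) = (1/(2π)) √(4 − x²). With x = 0.033:
  4 − x² = 4 − (0.033)² = 4 − 0.001089 = 3.998911.
  √(4 − x²) = 1.999728.
  1/(2π) = 0.159155.
  ρ_sc(0.033) = 0.159155 · 1.999728 = 0.318267.

Rounded to 5 decimal places: ρ_sc(0.033) ≈ 0.31827.


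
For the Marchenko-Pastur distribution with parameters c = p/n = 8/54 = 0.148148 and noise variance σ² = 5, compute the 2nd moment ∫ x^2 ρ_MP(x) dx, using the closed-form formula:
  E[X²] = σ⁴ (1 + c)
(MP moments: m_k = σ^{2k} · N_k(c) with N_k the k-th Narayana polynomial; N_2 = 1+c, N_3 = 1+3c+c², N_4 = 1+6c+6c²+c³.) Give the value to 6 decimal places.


E[X²] = σ⁴ (1 + c) (second MP moment). With σ² = 5 (so σ⁴ = 25) and c = 8/54 = 0.148148: E[X²] = 25 · (1 + 0.148148) = 25 · 1.148148.

So E[X^2] = 28.703704.


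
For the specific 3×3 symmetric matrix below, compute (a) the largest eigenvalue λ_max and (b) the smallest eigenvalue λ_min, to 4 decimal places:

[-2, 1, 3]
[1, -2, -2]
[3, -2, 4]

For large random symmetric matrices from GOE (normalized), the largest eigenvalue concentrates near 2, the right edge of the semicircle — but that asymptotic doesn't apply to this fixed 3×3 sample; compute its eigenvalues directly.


Since M is real symmetric, all three eigenvalues are real; they are the roots of det(λI − M) = λ³ − (tr M) λ² + s λ − det M, where s is the sum of the principal 2×2 minors.
tr M = -2 + (-2) + 4 = 0.
s = ((-2)·(-2) − 1²) + ((-2)·4 − 3²) + ((-2)·4 − (-2)²) = 3 + (-17) + (-12) = -26.
det M (expand along row 1) = (-2)·(-12) − 1·10 + 3·4 = 26.
Characteristic polynomial: λ³ − 26λ − 26 = 0.
Substitute λ = y + (tr M)/3 = y + 0.000000 to remove the quadratic term: y³ + p·y + q = 0 with p = s − (tr M)²/3 = -26.000000 and q = −2(tr M)³/27 + (tr M)·s/3 − det M = -26.000000.
Three real roots ⇒ use the trigonometric (Viète) form: r = 2√(−p/3) = 5.887841, φ = arccos(3q/(p·r)) = arccos(0.509525) = 1.036164 rad.
y_k = r·cos(φ/3 − 2πk/3) for k = 0, 1, 2 gives y = 5.540129, -1.043731, -4.496398.
λ_k = y_k + 0.000000 gives λ = 5.5401, -1.0437, -4.4964 (check: the sum is 0.0000 = tr M).

Hence λ_max = 5.5401 and λ_min = -4.4964.


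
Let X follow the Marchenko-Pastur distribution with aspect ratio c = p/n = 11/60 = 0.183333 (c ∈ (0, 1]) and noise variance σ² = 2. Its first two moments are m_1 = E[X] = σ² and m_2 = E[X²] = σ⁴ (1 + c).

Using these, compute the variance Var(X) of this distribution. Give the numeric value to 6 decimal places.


m_1 = E[X] = σ² = 2, so m_1² = 4.
m_2 = E[X²] = σ⁴ (1 + c) = 4 · (1 + 0.183333) = 4 · 1.183333 = 4.733333.
(Note m_2 − m_1² simplifies to c · σ⁴ = 0.183333 · 4.)

Var(X) = m_2 − m_1² = 4.733333 − 4 = 0.733333.


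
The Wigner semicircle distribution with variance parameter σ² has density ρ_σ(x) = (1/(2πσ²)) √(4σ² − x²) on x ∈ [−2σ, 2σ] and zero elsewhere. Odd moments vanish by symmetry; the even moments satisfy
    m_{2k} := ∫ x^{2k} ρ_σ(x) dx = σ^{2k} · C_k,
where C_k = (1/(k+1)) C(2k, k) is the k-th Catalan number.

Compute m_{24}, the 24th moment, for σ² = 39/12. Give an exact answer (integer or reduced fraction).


By the scaled semicircle moment identity, m_{2k} = σ^{2k} · C_k with k = 12.
C_12 = (1/(k+1)) · C(2k, k) = (1/13) · C(24, 12) = (1/13) · 2704156 = 208012.
σ^{2k} = (σ²)^k = (39/12)^12 = 23298085122481/16777216.

Therefore m_{24} = σ^{24} · C_12 = (23298085122481/16777216) · 208012 = 1211570320624379443/4194304.


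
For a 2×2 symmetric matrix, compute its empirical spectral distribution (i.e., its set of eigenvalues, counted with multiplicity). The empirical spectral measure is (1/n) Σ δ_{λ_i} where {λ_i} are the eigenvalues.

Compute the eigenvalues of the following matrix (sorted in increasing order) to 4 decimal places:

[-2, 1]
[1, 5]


Since M is real symmetric, both eigenvalues are real; they are the roots of det(λI − M) = λ² − (tr M) λ + det M.
tr M = -2 + 5 = 3.
det M = (-2)·5 − 1² = -10 − 1 = -11.
Characteristic polynomial: λ² − 3λ − 11 = 0.
Discriminant Δ = (tr M)² − 4·det M = 9 − (-44) = 53; √Δ = 7.280110.
λ = (tr M ± √Δ)/2 = (3 ± 7.280110)/2, giving (tr M − √Δ)/2 = -2.1401 and (tr M + √Δ)/2 = 5.1401.

Eigenvalues sorted in increasing order: [-2.1401, 5.1401].


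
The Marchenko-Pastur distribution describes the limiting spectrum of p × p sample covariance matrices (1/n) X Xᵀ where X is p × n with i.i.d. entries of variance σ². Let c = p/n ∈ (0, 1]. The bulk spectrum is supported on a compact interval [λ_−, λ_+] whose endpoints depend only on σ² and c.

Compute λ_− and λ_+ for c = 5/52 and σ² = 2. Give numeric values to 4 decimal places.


c = 5/52 = 0.096154; √c = 0.310087.
λ_− = σ² (1 − √c)² = 2 · (1 − 0.310087)² = 2 · (0.689913)² = 0.951960.
λ_+ = σ² (1 + √c)² = 2 · (1 + 0.310087)² = 2 · (1.310087)² = 3.432655.

Rounded to 4 decimal places: λ_− ≈ 0.9520, λ_+ ≈ 3.4327.


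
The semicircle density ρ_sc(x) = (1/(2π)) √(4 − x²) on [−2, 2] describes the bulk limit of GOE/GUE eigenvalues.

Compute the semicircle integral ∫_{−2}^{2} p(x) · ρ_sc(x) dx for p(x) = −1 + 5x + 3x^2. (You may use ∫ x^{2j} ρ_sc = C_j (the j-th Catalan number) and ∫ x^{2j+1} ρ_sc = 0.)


Write p(x) = Σ a_i x^i, split into monomials and integrate each against ρ_sc separately.
Using ∫ x^{2j} ρ_sc = C_j = (1/(j+1)) C(2j, j) (Catalan numbers) and ∫ x^{2j+1} ρ_sc = 0 (odd monomials vanish by symmetry):
  i = 0 (even): a_0 · C_{0} = -1 · 1 = -1
  i = 1 (odd): ∫ x^1 ρ_sc = 0 (vanishes)
  i = 2 (even): a_2 · C_{1} = 3 · 1 = 3

Summing the contributions: ∫_{−2}^{2} p(x) ρ_sc(x) dx = (-1) + 3 = 2.


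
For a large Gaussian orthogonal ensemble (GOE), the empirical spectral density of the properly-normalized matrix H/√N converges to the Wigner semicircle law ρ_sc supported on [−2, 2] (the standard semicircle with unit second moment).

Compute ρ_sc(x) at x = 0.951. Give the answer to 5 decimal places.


ρ_sc(x) = (1/(2π)) √(4 − x²). With x = 0.951:
  4 − x² = 4 − (0.951)² = 4 − 0.904401 = 3.095599.
  √(4 − x²) = 1.759431.
  1/(2π) = 0.159155.
  ρ_sc(0.951) = 0.159155 · 1.759431 = 0.280022.

Rounded to 5 decimal places: ρ_sc(0.951) ≈ 0.28002.


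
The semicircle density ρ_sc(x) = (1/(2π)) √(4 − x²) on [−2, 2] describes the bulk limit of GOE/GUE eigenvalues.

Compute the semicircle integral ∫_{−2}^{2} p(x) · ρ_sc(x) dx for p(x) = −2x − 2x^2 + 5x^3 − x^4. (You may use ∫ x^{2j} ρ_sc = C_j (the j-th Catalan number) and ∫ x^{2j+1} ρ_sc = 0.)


Write p(x) = Σ a_i x^i, split into monomials and integrate each against ρ_sc separately.
Using ∫ x^{2j} ρ_sc = C_j = (1/(j+1)) C(2j, j) (Catalan numbers) and ∫ x^{2j+1} ρ_sc = 0 (odd monomials vanish by symmetry):
  i = 1 (odd): ∫ x^1 ρ_sc = 0 (vanishes)
  i = 2 (even): a_2 · C_{1} = -2 · 1 = -2
  i = 3 (odd): ∫ x^3 ρ_sc = 0 (vanishes)
  i = 4 (even): a_4 · C_{2} = -1 · 2 = -2

Summing the contributions: ∫_{−2}^{2} p(x) ρ_sc(x) dx = (-2) + (-2) = -4.


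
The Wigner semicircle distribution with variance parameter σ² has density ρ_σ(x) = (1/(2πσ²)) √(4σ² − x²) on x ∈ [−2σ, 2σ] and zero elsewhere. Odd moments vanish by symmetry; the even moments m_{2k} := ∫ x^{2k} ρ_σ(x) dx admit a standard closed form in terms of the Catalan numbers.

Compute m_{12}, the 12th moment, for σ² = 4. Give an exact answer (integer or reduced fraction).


By the scaled semicircle moment identity, m_{2k} = σ^{2k} · C_k with k = 6.
C_6 = (1/(k+1)) · C(2k, k) = (1/7) · C(12, 6) = (1/7) · 924 = 132.
σ^{2k} = (σ²)^k = (4)^6 = 4096.

Therefore m_{12} = σ^{12} · C_6 = 4096 · 132 = 540672.


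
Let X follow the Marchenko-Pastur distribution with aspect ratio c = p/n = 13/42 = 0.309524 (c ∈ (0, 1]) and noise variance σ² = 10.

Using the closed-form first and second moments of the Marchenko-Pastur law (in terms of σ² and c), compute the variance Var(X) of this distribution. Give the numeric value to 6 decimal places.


Recall the MP moments m_1 = E[X] = σ² and m_2 = E[X²] = σ⁴ (1 + c).
m_1 = E[X] = σ² = 10, so m_1² = 100.
m_2 = E[X²] = σ⁴ (1 + c) = 100 · (1 + 0.309524) = 100 · 1.309524 = 130.952381.
(Note m_2 − m_1² simplifies to c · σ⁴ = 0.309524 · 100.)

Var(X) = m_2 − m_1² = 130.952381 − 100 = 30.952381.


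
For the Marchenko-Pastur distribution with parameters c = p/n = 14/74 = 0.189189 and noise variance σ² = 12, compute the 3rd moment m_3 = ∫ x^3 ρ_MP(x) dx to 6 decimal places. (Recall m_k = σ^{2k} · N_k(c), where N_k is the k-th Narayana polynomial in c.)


E[X³] = σ⁶ (1 + 3c + c²) (third MP moment). With σ² = 12 (so σ⁶ = 1728) and c = 14/74 = 0.189189: E[X³] = 1728 · (1 + 3·0.189189 + (0.189189)²) = 1728 · 1.603360.

So E[X^3] = 2770.606282.


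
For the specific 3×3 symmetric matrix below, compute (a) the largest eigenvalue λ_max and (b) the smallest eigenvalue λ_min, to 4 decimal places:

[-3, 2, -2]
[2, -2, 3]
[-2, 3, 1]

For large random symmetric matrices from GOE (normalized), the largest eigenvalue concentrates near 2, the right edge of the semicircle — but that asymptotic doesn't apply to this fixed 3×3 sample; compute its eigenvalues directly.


Since M is real symmetric, all three eigenvalues are real; they are the roots of det(λI − M) = λ³ − (tr M) λ² + s λ − det M, where s is the sum of the principal 2×2 minors.
tr M = -3 + (-2) + 1 = -4.
s = ((-3)·(-2) − 2²) + ((-3)·1 − (-2)²) + ((-2)·1 − 3²) = 2 + (-7) + (-11) = -16.
det M (expand along row 1) = (-3)·(-11) − 2·8 + (-2)·2 = 13.
Characteristic polynomial: λ³ + 4λ² − 16λ − 13 = 0.
Substitute λ = y + (tr M)/3 = y − 1.333333 to remove the quadratic term: y³ + p·y + q = 0 with p = s − (tr M)²/3 = -21.333333 and q = −2(tr M)³/27 + (tr M)·s/3 − det M = 13.074074.
Three real roots ⇒ use the trigonometric (Viète) form: r = 2√(−p/3) = 5.333333, φ = arccos(3q/(p·r)) = arccos(-0.344727) = 1.922744 rad.
y_k = r·cos(φ/3 − 2πk/3) for k = 0, 1, 2 gives y = 4.274929, 0.624250, -4.899179.
λ_k = y_k − 1.333333 gives λ = 2.9416, -0.7091, -6.2325 (check: the sum is -4.0000 = tr M).

Hence λ_max = 2.9416 and λ_min = -6.2325.


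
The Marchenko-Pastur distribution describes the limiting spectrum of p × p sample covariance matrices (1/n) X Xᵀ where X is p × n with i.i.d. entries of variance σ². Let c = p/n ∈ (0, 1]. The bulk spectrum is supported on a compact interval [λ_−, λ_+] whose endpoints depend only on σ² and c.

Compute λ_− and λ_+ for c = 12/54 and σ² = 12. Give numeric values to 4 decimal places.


c = 12/54 = 0.222222; √c = 0.471405.
λ_− = σ² (1 − √c)² = 12 · (1 − 0.471405)² = 12 · (0.528595)² = 3.352958.
λ_+ = σ² (1 + √c)² = 12 · (1 + 0.471405)² = 12 · (1.471405)² = 25.980375.

Rounded to 4 decimal places: λ_− ≈ 3.3530, λ_+ ≈ 25.9804.


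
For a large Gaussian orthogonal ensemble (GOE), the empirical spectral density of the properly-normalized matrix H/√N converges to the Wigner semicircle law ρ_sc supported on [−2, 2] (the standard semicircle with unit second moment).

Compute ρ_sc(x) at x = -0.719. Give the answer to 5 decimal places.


ρ_sc(x) = (1/(2π)) √(4 − x²). With x = -0.719:
  4 − x² = 4 − (-0.719)² = 4 − 0.516961 = 3.483039.
  √(4 − x²) = 1.866290.
  1/(2π) = 0.159155.
  ρ_sc(-0.719) = 0.159155 · 1.866290 = 0.297029.

Rounded to 5 decimal places: ρ_sc(-0.719) ≈ 0.29703.


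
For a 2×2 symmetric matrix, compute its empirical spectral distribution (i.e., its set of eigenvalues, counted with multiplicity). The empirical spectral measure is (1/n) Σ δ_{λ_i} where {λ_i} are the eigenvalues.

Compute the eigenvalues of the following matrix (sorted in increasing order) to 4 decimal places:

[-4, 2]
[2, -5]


Since M is real symmetric, both eigenvalues are real; they are the roots of det(λI − M) = λ² − (tr M) λ + det M.
tr M = -4 + (-5) = -9.
det M = (-4)·(-5) − 2² = 20 − 4 = 16.
Characteristic polynomial: λ² + 9λ + 16 = 0.
Discriminant Δ = (tr M)² − 4·det M = 81 − 64 = 17; √Δ = 4.123106.
λ = (tr M ± √Δ)/2 = (-9 ± 4.123106)/2, giving (tr M − √Δ)/2 = -6.5616 and (tr M + √Δ)/2 = -2.4384.

Eigenvalues sorted in increasing order: [-6.5616, -2.4384].


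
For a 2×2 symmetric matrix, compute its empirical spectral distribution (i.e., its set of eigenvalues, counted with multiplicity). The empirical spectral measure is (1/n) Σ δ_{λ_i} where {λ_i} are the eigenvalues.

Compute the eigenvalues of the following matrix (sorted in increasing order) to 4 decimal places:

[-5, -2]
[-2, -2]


Since M is real symmetric, both eigenvalues are real; they are the roots of det(λI − M) = λ² − (tr M) λ + det M.
tr M = -5 + (-2) = -7.
det M = (-5)·(-2) − (-2)² = 10 − 4 = 6.
Characteristic polynomial: λ² + 7λ + 6 = 0.
Discriminant Δ = (tr M)² − 4·det M = 49 − 24 = 25; √Δ = 5.000000.
λ = (tr M ± √Δ)/2 = (-7 ± 5.000000)/2, giving (tr M − √Δ)/2 = -6.0000 and (tr M + √Δ)/2 = -1.0000.

Eigenvalues sorted in increasing order: [-6.0000, -1.0000].


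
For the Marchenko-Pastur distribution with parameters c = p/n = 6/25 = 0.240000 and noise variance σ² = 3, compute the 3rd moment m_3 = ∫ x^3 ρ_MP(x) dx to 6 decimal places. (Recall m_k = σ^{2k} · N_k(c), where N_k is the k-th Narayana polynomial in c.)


E[X³] = σ⁶ (1 + 3c + c²) (third MP moment). With σ² = 3 (so σ⁶ = 27) and c = 6/25 = 0.240000: E[X³] = 27 · (1 + 3·0.240000 + (0.240000)²) = 27 · 1.777600.

So E[X^3] = 47.995200.


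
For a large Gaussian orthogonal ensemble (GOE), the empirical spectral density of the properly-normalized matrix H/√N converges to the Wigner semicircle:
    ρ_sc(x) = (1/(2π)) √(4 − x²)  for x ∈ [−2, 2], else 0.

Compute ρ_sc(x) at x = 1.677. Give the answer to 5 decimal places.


ρ_sc(x) = (1/(2π)) √(4 − x²). With x = 1.677:
  4 − x² = 4 − (1.677)² = 4 − 2.812329 = 1.187671.
  √(4 − x²) = 1.089803.
  1/(2π) = 0.159155.
  ρ_sc(1.677) = 0.159155 · 1.089803 = 0.173448.

Rounded to 5 decimal places: ρ_sc(1.677) ≈ 0.17345.


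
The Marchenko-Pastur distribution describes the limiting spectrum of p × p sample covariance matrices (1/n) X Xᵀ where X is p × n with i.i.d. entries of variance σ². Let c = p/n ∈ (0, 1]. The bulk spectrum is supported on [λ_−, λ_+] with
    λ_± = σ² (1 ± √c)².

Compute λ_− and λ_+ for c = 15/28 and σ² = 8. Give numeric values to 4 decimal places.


c = 15/28 = 0.535714; √c = 0.731925.
λ_− = σ² (1 − √c)² = 8 · (1 − 0.731925)² = 8 · (0.268075)² = 0.574913.
λ_+ = σ² (1 + √c)² = 8 · (1 + 0.731925)² = 8 · (1.731925)² = 23.996515.

Rounded to 4 decimal places: λ_− ≈ 0.5749, λ_+ ≈ 23.9965.


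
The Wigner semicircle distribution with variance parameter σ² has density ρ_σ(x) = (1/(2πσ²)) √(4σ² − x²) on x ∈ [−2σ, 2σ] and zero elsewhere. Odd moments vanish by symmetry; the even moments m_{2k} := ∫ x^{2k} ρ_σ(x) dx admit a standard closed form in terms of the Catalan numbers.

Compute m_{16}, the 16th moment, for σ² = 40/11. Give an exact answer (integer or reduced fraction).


By the scaled semicircle moment identity, m_{2k} = σ^{2k} · C_k with k = 8.
C_8 = (1/(k+1)) · C(2k, k) = (1/9) · C(16, 8) = (1/9) · 12870 = 1430.
σ^{2k} = (σ²)^k = (40/11)^8 = 6553600000000/214358881.

Therefore m_{16} = σ^{16} · C_8 = (6553600000000/214358881) · 1430 = 851968000000000/19487171.


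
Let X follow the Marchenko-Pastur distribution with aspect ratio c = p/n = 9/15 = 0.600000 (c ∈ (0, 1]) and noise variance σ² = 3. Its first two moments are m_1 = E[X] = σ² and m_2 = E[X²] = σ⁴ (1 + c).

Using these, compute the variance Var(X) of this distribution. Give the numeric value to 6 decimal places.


m_1 = E[X] = σ² = 3, so m_1² = 9.
m_2 = E[X²] = σ⁴ (1 + c) = 9 · (1 + 0.600000) = 9 · 1.600000 = 14.400000.
(Note m_2 − m_1² simplifies to c · σ⁴ = 0.600000 · 9.)

Var(X) = m_2 − m_1² = 14.400000 − 9 = 5.400000.


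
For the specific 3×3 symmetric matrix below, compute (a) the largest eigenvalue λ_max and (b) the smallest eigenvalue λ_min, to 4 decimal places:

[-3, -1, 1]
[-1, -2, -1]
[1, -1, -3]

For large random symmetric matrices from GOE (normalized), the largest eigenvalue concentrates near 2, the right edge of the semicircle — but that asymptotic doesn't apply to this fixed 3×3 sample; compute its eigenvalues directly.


Since M is real symmetric, all three eigenvalues are real; they are the roots of det(λI − M) = λ³ − (tr M) λ² + s λ − det M, where s is the sum of the principal 2×2 minors.
tr M = -3 + (-2) + (-3) = -8.
s = ((-3)·(-2) − (-1)²) + ((-3)·(-3) − 1²) + ((-2)·(-3) − (-1)²) = 5 + 8 + 5 = 18.
det M (expand along row 1) = (-3)·5 − (-1)·4 + 1·3 = -8.
Characteristic polynomial: λ³ + 8λ² + 18λ + 8 = 0.
Substitute λ = y + (tr M)/3 = y − 2.666667 to remove the quadratic term: y³ + p·y + q = 0 with p = s − (tr M)²/3 = -3.333333 and q = −2(tr M)³/27 + (tr M)·s/3 − det M = -2.074074.
Three real roots ⇒ use the trigonometric (Viète) form: r = 2√(−p/3) = 2.108185, φ = arccos(3q/(p·r)) = arccos(0.885438) = 0.483361 rad.
y_k = r·cos(φ/3 − 2πk/3) for k = 0, 1, 2 gives y = 2.080880, -0.747547, -1.333333.
λ_k = y_k − 2.666667 gives λ = -0.5858, -3.4142, -4.0000 (check: the sum is -8.0000 = tr M).

Hence λ_max = -0.5858 and λ_min = -4.0000.


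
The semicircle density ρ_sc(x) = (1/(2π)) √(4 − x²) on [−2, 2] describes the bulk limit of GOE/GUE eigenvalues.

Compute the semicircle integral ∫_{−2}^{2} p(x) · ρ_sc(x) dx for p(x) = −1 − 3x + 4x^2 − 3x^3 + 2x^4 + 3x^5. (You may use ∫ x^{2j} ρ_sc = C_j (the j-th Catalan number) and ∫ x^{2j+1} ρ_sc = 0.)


Write p(x) = Σ a_i x^i, split into monomials and integrate each against ρ_sc separately.
Using ∫ x^{2j} ρ_sc = C_j = (1/(j+1)) C(2j, j) (Catalan numbers) and ∫ x^{2j+1} ρ_sc = 0 (odd monomials vanish by symmetry):
  i = 0 (even): a_0 · C_{0} = -1 · 1 = -1
  i = 1 (odd): ∫ x^1 ρ_sc = 0 (vanishes)
  i = 2 (even): a_2 · C_{1} = 4 · 1 = 4
  i = 3 (odd): ∫ x^3 ρ_sc = 0 (vanishes)
  i = 4 (even): a_4 · C_{2} = 2 · 2 = 4
  i = 5 (odd): ∫ x^5 ρ_sc = 0 (vanishes)

Summing the contributions: ∫_{−2}^{2} p(x) ρ_sc(x) dx = (-1) + 4 + 4 = 7.


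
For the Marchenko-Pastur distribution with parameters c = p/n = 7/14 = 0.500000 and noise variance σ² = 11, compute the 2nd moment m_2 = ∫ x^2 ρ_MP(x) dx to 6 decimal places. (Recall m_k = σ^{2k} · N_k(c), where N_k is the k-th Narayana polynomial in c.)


E[X²] = σ⁴ (1 + c) (second MP moment). With σ² = 11 (so σ⁴ = 121) and c = 7/14 = 0.500000: E[X²] = 121 · (1 + 0.500000) = 121 · 1.500000.

So E[X^2] = 181.500000.


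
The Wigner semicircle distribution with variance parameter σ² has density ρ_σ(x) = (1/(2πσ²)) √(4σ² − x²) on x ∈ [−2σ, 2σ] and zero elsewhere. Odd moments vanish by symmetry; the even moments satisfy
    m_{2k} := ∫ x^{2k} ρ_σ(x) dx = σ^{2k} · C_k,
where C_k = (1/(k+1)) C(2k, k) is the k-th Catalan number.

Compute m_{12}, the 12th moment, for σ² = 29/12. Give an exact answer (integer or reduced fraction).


By the scaled semicircle moment identity, m_{2k} = σ^{2k} · C_k with k = 6.
C_6 = (1/(k+1)) · C(2k, k) = (1/7) · C(12, 6) = (1/7) · 924 = 132.
σ^{2k} = (σ²)^k = (29/12)^6 = 594823321/2985984.

Therefore m_{12} = σ^{12} · C_6 = (594823321/2985984) · 132 = 6543056531/248832.


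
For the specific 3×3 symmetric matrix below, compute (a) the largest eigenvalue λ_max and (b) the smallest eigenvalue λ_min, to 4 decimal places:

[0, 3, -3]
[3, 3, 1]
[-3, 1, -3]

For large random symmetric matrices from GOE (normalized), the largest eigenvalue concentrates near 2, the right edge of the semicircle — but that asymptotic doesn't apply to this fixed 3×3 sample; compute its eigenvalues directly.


Since M is real symmetric, all three eigenvalues are real; they are the roots of det(λI − M) = λ³ − (tr M) λ² + s λ − det M, where s is the sum of the principal 2×2 minors.
tr M = 0 + 3 + (-3) = 0.
s = (0·3 − 3²) + (0·(-3) − (-3)²) + (3·(-3) − 1²) = -9 + (-9) + (-10) = -28.
det M (expand along row 1) = 0·(-10) − 3·(-6) + (-3)·12 = -18.
Characteristic polynomial: λ³ − 28λ + 18 = 0.
Substitute λ = y + (tr M)/3 = y + 0.000000 to remove the quadratic term: y³ + p·y + q = 0 with p = s − (tr M)²/3 = -28.000000 and q = −2(tr M)³/27 + (tr M)·s/3 − det M = 18.000000.
Three real roots ⇒ use the trigonometric (Viète) form: r = 2√(−p/3) = 6.110101, φ = arccos(3q/(p·r)) = arccos(-0.315637) = 1.891924 rad.
y_k = r·cos(φ/3 − 2πk/3) for k = 0, 1, 2 gives y = 4.934820, 0.652792, -5.587612.
λ_k = y_k + 0.000000 gives λ = 4.9348, 0.6528, -5.5876 (check: the sum is 0.0000 = tr M).

Hence λ_max = 4.9348 and λ_min = -5.5876.


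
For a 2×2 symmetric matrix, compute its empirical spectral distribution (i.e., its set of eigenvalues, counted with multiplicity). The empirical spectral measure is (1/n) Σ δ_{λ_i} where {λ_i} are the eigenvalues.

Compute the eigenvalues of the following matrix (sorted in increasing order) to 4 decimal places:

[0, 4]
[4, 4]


Since M is real symmetric, both eigenvalues are real; they are the roots of det(λI − M) = λ² − (tr M) λ + det M.
tr M = 0 + 4 = 4.
det M = 0·4 − 4² = 0 − 16 = -16.
Characteristic polynomial: λ² − 4λ − 16 = 0.
Discriminant Δ = (tr M)² − 4·det M = 16 − (-64) = 80; √Δ = 8.944272.
λ = (tr M ± √Δ)/2 = (4 ± 8.944272)/2, giving (tr M − √Δ)/2 = -2.4721 and (tr M + √Δ)/2 = 6.4721.

Eigenvalues sorted in increasing order: [-2.4721, 6.4721].


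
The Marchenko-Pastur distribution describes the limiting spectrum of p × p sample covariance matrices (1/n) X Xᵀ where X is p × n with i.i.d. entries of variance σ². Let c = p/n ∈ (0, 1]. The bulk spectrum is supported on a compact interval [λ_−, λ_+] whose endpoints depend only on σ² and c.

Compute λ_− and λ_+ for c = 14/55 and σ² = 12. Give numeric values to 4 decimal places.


c = 14/55 = 0.254545; √c = 0.504525.
λ_− = σ² (1 − √c)² = 12 · (1 − 0.504525)² = 12 · (0.495475)² = 2.945946.
λ_+ = σ² (1 + √c)² = 12 · (1 + 0.504525)² = 12 · (1.504525)² = 27.163145.

Rounded to 4 decimal places: λ_− ≈ 2.9459, λ_+ ≈ 27.1631.


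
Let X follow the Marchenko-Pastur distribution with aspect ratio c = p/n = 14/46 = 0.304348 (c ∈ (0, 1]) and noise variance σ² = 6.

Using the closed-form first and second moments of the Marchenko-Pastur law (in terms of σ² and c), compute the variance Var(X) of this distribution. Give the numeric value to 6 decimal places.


Recall the MP moments m_1 = E[X] = σ² and m_2 = E[X²] = σ⁴ (1 + c).
m_1 = E[X] = σ² = 6, so m_1² = 36.
m_2 = E[X²] = σ⁴ (1 + c) = 36 · (1 + 0.304348) = 36 · 1.304348 = 46.956522.
(Note m_2 − m_1² simplifies to c · σ⁴ = 0.304348 · 36.)

Var(X) = m_2 − m_1² = 46.956522 − 36 = 10.956522.


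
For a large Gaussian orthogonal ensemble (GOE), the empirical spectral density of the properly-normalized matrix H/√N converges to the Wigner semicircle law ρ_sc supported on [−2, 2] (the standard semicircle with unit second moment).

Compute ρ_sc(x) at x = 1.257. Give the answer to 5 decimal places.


ρ_sc(x) = (1/(2π)) √(4 − x²). With x = 1.257:
  4 − x² = 4 − (1.257)² = 4 − 1.580049 = 2.419951.
  √(4 − x²) = 1.555619.
  1/(2π) = 0.159155.
  ρ_sc(1.257) = 0.159155 · 1.555619 = 0.247584.

Rounded to 5 decimal places: ρ_sc(1.257) ≈ 0.24758.


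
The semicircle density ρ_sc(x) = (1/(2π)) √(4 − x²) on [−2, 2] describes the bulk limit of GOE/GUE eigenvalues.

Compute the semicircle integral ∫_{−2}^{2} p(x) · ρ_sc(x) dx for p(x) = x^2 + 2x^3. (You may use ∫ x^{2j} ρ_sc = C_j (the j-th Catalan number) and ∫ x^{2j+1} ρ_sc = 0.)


Write p(x) = Σ a_i x^i, split into monomials and integrate each against ρ_sc separately.
Using ∫ x^{2j} ρ_sc = C_j = (1/(j+1)) C(2j, j) (Catalan numbers) and ∫ x^{2j+1} ρ_sc = 0 (odd monomials vanish by symmetry):
  i = 2 (even): a_2 · C_{1} = 1 · 1 = 1
  i = 3 (odd): ∫ x^3 ρ_sc = 0 (vanishes)

Summing the contributions: ∫_{−2}^{2} p(x) ρ_sc(x) dx = 1.


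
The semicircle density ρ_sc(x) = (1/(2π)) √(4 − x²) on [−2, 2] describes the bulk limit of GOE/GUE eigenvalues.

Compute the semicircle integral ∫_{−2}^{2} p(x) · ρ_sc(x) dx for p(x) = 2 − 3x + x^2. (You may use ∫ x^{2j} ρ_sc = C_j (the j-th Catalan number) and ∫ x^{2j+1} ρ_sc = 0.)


Write p(x) = Σ a_i x^i, split into monomials and integrate each against ρ_sc separately.
Using ∫ x^{2j} ρ_sc = C_j = (1/(j+1)) C(2j, j) (Catalan numbers) and ∫ x^{2j+1} ρ_sc = 0 (odd monomials vanish by symmetry):
  i = 0 (even): a_0 · C_{0} = 2 · 1 = 2
  i = 1 (odd): ∫ x^1 ρ_sc = 0 (vanishes)
  i = 2 (even): a_2 · C_{1} = 1 · 1 = 1

Summing the contributions: ∫_{−2}^{2} p(x) ρ_sc(x) dx = 2 + 1 = 3.


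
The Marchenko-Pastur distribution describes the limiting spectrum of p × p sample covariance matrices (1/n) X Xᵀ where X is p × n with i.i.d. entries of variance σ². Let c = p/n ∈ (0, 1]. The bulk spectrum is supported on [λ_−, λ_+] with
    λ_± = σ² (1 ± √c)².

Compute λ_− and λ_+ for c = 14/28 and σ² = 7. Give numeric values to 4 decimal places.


c = 14/28 = 0.500000; √c = 0.707107.
λ_− = σ² (1 − √c)² = 7 · (1 − 0.707107)² = 7 · (0.292893)² = 0.600505.
λ_+ = σ² (1 + √c)² = 7 · (1 + 0.707107)² = 7 · (1.707107)² = 20.399495.

Rounded to 4 decimal places: λ_− ≈ 0.6005, λ_+ ≈ 20.3995.


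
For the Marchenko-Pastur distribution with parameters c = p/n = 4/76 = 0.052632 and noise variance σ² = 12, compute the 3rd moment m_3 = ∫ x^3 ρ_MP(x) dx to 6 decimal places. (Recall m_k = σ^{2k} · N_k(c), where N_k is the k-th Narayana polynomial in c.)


E[X³] = σ⁶ (1 + 3c + c²) (third MP moment). With σ² = 12 (so σ⁶ = 1728) and c = 4/76 = 0.052632: E[X³] = 1728 · (1 + 3·0.052632 + (0.052632)²) = 1728 · 1.160665.

So E[X^3] = 2005.628809.


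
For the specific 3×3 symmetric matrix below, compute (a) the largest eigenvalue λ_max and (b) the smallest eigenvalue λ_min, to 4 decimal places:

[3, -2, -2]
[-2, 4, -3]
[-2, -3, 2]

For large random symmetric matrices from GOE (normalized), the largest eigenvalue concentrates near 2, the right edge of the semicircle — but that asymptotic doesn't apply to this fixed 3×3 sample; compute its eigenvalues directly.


Since M is real symmetric, all three eigenvalues are real; they are the roots of det(λI − M) = λ³ − (tr M) λ² + s λ − det M, where s is the sum of the principal 2×2 minors.
tr M = 3 + 4 + 2 = 9.
s = (3·4 − (-2)²) + (3·2 − (-2)²) + (4·2 − (-3)²) = 8 + 2 + (-1) = 9.
det M (expand along row 1) = 3·(-1) − (-2)·(-10) + (-2)·14 = -51.
Characteristic polynomial: λ³ − 9λ² + 9λ + 51 = 0.
Substitute λ = y + (tr M)/3 = y + 3.000000 to remove the quadratic term: y³ + p·y + q = 0 with p = s − (tr M)²/3 = -18.000000 and q = −2(tr M)³/27 + (tr M)·s/3 − det M = 24.000000.
Three real roots ⇒ use the trigonometric (Viète) form: r = 2√(−p/3) = 4.898979, φ = arccos(3q/(p·r)) = arccos(-0.816497) = 2.526113 rad.
y_k = r·cos(φ/3 − 2πk/3) for k = 0, 1, 2 gives y = 3.262447, 1.533794, -4.796240.
λ_k = y_k + 3.000000 gives λ = 6.2624, 4.5338, -1.7962 (check: the sum is 9.0000 = tr M).

Hence λ_max = 6.2624 and λ_min = -1.7962.


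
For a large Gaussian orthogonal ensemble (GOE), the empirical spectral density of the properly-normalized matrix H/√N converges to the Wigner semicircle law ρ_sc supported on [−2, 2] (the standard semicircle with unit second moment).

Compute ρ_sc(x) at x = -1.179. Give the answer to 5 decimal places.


ρ_sc(x) = (1/(2π)) √(4 − x²). With x = -1.179:
  4 − x² = 4 − (-1.179)² = 4 − 1.390041 = 2.609959.
  √(4 − x²) = 1.615537.
  1/(2π) = 0.159155.
  ρ_sc(-1.179) = 0.159155 · 1.615537 = 0.257121.

Rounded to 5 decimal places: ρ_sc(-1.179) ≈ 0.25712.


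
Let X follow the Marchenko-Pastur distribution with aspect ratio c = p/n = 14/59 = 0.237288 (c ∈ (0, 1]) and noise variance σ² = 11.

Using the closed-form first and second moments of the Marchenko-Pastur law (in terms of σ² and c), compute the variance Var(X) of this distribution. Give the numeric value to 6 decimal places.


Recall the MP moments m_1 = E[X] = σ² and m_2 = E[X²] = σ⁴ (1 + c).
m_1 = E[X] = σ² = 11, so m_1² = 121.
m_2 = E[X²] = σ⁴ (1 + c) = 121 · (1 + 0.237288) = 121 · 1.237288 = 149.711864.
(Note m_2 − m_1² simplifies to c · σ⁴ = 0.237288 · 121.)

Var(X) = m_2 − m_1² = 149.711864 − 121 = 28.711864.


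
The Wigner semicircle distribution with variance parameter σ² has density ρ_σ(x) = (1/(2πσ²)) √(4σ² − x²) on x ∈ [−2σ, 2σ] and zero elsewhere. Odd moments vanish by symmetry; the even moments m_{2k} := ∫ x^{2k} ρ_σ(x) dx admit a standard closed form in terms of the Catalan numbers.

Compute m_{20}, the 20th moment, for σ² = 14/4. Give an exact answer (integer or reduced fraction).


By the scaled semicircle moment identity, m_{2k} = σ^{2k} · C_k with k = 10.
C_10 = (1/(k+1)) · C(2k, k) = (1/11) · C(20, 10) = (1/11) · 184756 = 16796.
σ^{2k} = (σ²)^k = (14/4)^10 = 282475249/1024.

Therefore m_{20} = σ^{20} · C_10 = (282475249/1024) · 16796 = 1186113570551/256.


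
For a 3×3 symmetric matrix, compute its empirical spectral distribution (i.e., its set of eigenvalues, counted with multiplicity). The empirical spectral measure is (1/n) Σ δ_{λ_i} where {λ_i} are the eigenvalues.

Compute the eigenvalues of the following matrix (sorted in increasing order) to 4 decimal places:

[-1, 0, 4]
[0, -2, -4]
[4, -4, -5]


Since M is real symmetric, all three eigenvalues are real; they are the roots of det(λI − M) = λ³ − (tr M) λ² + s λ − det M, where s is the sum of the principal 2×2 minors.
tr M = -1 + (-2) + (-5) = -8.
s = ((-1)·(-2) − 0²) + ((-1)·(-5) − 4²) + ((-2)·(-5) − (-4)²) = 2 + (-11) + (-6) = -15.
det M (expand along row 1) = (-1)·(-6) − 0·16 + 4·8 = 38.
Characteristic polynomial: λ³ + 8λ² − 15λ − 38 = 0.
Substitute λ = y + (tr M)/3 = y − 2.666667 to remove the quadratic term: y³ + p·y + q = 0 with p = s − (tr M)²/3 = -36.333333 and q = −2(tr M)³/27 + (tr M)·s/3 − det M = 39.925926.
Three real roots ⇒ use the trigonometric (Viète) form: r = 2√(−p/3) = 6.960204, φ = arccos(3q/(p·r)) = arccos(-0.473641) = 2.064216 rad.
y_k = r·cos(φ/3 − 2πk/3) for k = 0, 1, 2 gives y = 5.376561, 1.139614, -6.516175.
λ_k = y_k − 2.666667 gives λ = 2.7099, -1.5271, -9.1828 (check: the sum is -8.0000 = tr M).

Eigenvalues sorted in increasing order: [-9.1828, -1.5271, 2.7099].


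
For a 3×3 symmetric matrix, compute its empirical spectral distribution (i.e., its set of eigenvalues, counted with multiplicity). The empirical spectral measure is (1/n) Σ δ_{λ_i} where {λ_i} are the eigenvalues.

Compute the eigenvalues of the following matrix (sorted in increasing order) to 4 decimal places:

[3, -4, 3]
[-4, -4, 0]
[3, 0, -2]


Since M is real symmetric, all three eigenvalues are real; they are the roots of det(λI − M) = λ³ − (tr M) λ² + s λ − det M, where s is the sum of the principal 2×2 minors.
tr M = 3 + (-4) + (-2) = -3.
s = (3·(-4) − (-4)²) + (3·(-2) − 3²) + ((-4)·(-2) − 0²) = -28 + (-15) + 8 = -35.
det M (expand along row 1) = 3·8 − (-4)·8 + 3·12 = 92.
Characteristic polynomial: λ³ + 3λ² − 35λ − 92 = 0.
Substitute λ = y + (tr M)/3 = y − 1.000000 to remove the quadratic term: y³ + p·y + q = 0 with p = s − (tr M)²/3 = -38.000000 and q = −2(tr M)³/27 + (tr M)·s/3 − det M = -55.000000.
Three real roots ⇒ use the trigonometric (Viète) form: r = 2√(−p/3) = 7.118052, φ = arccos(3q/(p·r)) = arccos(0.610013) = 0.914719 rad.
y_k = r·cos(φ/3 − 2πk/3) for k = 0, 1, 2 gives y = 6.789732, -1.544285, -5.245447.
λ_k = y_k − 1.000000 gives λ = 5.7897, -2.5443, -6.2454 (check: the sum is -3.0000 = tr M).

Eigenvalues sorted in increasing order: [-6.2454, -2.5443, 5.7897].


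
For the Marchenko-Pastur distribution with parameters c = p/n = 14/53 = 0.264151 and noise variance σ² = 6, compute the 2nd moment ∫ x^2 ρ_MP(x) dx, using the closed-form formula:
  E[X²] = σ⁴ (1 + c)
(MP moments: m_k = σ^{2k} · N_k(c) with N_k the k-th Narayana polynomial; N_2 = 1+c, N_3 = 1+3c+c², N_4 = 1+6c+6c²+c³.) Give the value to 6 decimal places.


E[X²] = σ⁴ (1 + c) (second MP moment). With σ² = 6 (so σ⁴ = 36) and c = 14/53 = 0.264151: E[X²] = 36 · (1 + 0.264151) = 36 · 1.264151.

So E[X^2] = 45.509434.
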